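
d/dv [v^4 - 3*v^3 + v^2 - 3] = v*(4*v^2 - 9*v + 2)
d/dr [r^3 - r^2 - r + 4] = 3*r^2 - 2*r - 1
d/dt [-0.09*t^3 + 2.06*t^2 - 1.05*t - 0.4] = -0.27*t^2 + 4.12*t - 1.05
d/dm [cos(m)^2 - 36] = -sin(2*m)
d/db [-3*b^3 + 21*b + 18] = 21 - 9*b^2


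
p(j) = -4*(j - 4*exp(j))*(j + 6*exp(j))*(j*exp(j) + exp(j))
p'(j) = -4*(1 - 4*exp(j))*(j + 6*exp(j))*(j*exp(j) + exp(j)) - 4*(j - 4*exp(j))*(j + 6*exp(j))*(j*exp(j) + 2*exp(j)) - 4*(j - 4*exp(j))*(j*exp(j) + exp(j))*(6*exp(j) + 1) = 4*(-j^3 - 4*j^2*exp(j) - 4*j^2 + 72*j*exp(2*j) - 8*j*exp(j) - 2*j + 96*exp(2*j) - 2*exp(j))*exp(j)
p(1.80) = 57818.87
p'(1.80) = 194957.20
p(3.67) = 26891424.96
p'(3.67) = 86600667.48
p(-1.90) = 1.35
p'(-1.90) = -2.92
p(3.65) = 25213756.76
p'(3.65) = 81223355.38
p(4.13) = 117708102.91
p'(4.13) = 376598964.55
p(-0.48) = 12.30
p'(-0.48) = 60.00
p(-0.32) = 25.71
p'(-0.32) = 112.83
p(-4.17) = 3.38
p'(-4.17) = 0.66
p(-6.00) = 1.78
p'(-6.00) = 0.83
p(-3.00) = 3.44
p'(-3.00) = -0.80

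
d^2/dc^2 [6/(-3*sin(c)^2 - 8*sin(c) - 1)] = 12*(18*sin(c)^4 + 36*sin(c)^3 - sin(c)^2 - 76*sin(c) - 61)/(3*sin(c)^2 + 8*sin(c) + 1)^3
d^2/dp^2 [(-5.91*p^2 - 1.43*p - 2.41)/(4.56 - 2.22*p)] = (298.487592 - 1.4210854715202e-14*p^2)/(10.941048*p^3 - 67.420512*p^2 + 138.485376*p - 94.818816)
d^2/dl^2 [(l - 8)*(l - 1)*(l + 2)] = 6*l - 14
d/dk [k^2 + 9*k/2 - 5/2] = 2*k + 9/2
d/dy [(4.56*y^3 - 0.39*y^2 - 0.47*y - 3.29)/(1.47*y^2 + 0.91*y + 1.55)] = (6.7032*y^4 + 8.2992*y^3 + 21.54*y^2 + 8.4636*y + 2.2654)/(2.1609*y^4 + 2.6754*y^3 + 5.3851*y^2 + 2.821*y + 2.4025)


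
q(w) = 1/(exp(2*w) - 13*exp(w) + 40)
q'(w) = (-2*exp(2*w) + 13*exp(w))/(exp(2*w) - 13*exp(w) + 40)^2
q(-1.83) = 0.03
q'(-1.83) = 0.00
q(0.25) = 0.04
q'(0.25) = 0.02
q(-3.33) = 0.03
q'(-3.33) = 0.00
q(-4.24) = 0.03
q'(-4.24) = 0.00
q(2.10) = 1.90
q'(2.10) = -98.31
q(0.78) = 0.06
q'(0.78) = 0.07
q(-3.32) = 0.03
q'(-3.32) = 0.00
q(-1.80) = 0.03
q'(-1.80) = 0.00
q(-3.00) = 0.03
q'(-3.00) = 0.00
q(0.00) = 0.04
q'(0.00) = 0.01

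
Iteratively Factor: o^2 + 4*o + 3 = (o + 1)*(o + 3)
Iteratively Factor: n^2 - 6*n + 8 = (n - 4)*(n - 2)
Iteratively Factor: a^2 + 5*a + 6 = (a + 2)*(a + 3)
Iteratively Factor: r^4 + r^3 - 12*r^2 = (r)*(r^3 + r^2 - 12*r) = r^2*(r^2 + r - 12) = r^2*(r - 3)*(r + 4)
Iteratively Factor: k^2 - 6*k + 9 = (k - 3)*(k - 3)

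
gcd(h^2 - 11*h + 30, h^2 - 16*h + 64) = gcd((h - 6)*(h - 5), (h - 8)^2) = 1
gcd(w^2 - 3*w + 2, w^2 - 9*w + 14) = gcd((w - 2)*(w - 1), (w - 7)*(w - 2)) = w - 2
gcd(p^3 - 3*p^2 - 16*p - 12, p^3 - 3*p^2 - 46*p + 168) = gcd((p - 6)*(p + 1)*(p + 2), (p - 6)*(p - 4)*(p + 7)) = p - 6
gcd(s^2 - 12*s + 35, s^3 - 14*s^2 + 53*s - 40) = s - 5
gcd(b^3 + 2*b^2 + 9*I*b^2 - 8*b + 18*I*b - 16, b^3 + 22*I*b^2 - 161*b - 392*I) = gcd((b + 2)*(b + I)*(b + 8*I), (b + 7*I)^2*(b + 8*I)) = b + 8*I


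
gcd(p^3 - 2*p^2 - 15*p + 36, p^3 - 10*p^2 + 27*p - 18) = p - 3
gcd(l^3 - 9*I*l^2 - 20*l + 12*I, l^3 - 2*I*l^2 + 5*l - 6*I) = l - I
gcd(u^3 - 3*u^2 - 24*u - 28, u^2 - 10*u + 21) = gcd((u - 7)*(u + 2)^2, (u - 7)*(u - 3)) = u - 7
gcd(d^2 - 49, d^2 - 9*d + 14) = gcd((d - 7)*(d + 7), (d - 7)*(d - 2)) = d - 7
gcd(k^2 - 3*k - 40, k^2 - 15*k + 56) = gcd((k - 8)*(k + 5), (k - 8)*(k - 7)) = k - 8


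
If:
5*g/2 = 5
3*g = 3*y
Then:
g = 2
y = 2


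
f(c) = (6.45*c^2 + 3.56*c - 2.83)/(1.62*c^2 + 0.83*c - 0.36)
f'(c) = (-3.24*c - 0.83)*(6.45*c^2 + 3.56*c - 2.83)/(1.62*c^2 + 0.83*c - 0.36)^2 + (12.9*c + 3.56)/(1.62*c^2 + 0.83*c - 0.36) = (-0.413700000000002*c^2 + 4.5252*c + 1.0673)/(2.6244*c^4 + 2.6892*c^3 - 0.4775*c^2 - 0.5976*c + 0.1296)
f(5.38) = 3.98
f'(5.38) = 0.01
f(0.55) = 1.84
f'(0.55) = 9.97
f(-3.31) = 3.83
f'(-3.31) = -0.09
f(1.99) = 3.87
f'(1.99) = 0.14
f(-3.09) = 3.81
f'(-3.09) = -0.11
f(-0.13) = 7.23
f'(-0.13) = 2.43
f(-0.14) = 7.20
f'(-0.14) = 2.15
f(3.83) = 3.97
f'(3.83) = 0.02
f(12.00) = 3.99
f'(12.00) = -0.00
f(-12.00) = 3.96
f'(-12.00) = -0.00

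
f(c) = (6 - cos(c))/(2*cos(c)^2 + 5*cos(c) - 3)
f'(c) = (6 - cos(c))*(4*sin(c)*cos(c) + 5*sin(c))/(2*cos(c)^2 + 5*cos(c) - 3)^2 + sin(c)/(2*cos(c)^2 + 5*cos(c) - 3) = (24*cos(c) - cos(2*c) + 26)*sin(c)/(5*cos(c) + cos(2*c) - 2)^2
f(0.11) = 1.27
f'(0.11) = 0.34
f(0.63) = 2.21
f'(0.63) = 4.83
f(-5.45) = 4.20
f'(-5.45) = 19.47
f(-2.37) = -1.21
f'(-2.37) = -0.20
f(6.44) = 1.29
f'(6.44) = 0.50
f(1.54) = -2.10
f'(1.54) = 3.43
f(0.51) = 1.78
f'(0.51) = 2.72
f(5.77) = 1.78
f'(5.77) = -2.76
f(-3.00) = -1.17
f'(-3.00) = -0.00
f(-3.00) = -1.17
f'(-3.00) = -0.00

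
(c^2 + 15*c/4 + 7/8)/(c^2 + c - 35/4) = (4*c + 1)/(2*(2*c - 5))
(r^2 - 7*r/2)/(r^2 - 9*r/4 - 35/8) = 4*r/(4*r + 5)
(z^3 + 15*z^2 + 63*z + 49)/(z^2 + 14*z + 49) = z + 1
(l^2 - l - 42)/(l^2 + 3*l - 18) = (l - 7)/(l - 3)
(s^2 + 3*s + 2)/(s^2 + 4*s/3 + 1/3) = 3*(s + 2)/(3*s + 1)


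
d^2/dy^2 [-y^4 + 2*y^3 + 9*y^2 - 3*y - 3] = -12*y^2 + 12*y + 18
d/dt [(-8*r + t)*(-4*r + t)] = -12*r + 2*t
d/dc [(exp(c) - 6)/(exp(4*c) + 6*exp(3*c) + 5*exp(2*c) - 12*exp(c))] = (-3*exp(4*c) + 12*exp(3*c) + 103*exp(2*c) + 60*exp(c) - 72)*exp(-c)/(exp(6*c) + 12*exp(5*c) + 46*exp(4*c) + 36*exp(3*c) - 119*exp(2*c) - 120*exp(c) + 144)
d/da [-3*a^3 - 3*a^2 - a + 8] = -9*a^2 - 6*a - 1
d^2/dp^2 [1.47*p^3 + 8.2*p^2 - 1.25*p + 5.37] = 8.82*p + 16.4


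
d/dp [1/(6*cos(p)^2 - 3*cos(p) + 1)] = 3*(4*cos(p) - 1)*sin(p)/(6*cos(p)^2 - 3*cos(p) + 1)^2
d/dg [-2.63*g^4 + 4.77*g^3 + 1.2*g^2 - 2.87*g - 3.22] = -10.52*g^3 + 14.31*g^2 + 2.4*g - 2.87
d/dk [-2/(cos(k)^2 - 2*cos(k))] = 4*(sin(k)/cos(k)^2 - tan(k))/(cos(k) - 2)^2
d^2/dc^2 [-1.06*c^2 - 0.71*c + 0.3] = -2.12000000000000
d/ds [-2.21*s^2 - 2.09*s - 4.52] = -4.42*s - 2.09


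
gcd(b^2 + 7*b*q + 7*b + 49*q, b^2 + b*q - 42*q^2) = b + 7*q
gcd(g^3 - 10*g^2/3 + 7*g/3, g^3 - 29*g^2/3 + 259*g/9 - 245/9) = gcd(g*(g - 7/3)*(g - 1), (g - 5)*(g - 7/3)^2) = g - 7/3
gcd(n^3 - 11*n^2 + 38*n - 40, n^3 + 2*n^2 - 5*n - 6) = n - 2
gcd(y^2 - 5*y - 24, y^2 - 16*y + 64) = y - 8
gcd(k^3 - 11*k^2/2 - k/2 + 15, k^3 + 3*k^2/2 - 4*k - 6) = k^2 - k/2 - 3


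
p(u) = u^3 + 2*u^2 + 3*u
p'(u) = 3*u^2 + 4*u + 3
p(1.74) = 16.54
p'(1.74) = 19.04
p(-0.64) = -1.36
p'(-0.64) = 1.67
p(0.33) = 1.24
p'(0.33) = 4.65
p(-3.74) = -35.56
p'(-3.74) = 30.00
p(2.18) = 26.41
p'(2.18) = 25.98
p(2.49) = 35.31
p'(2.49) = 31.56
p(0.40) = 1.58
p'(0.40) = 5.08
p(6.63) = 399.24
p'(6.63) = 161.39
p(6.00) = 306.00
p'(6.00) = 135.00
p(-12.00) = -1476.00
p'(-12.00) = 387.00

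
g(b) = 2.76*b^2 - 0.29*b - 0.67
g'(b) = 5.52*b - 0.29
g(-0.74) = 1.06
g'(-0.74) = -4.37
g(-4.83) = 65.12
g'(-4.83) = -26.95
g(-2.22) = 13.58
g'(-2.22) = -12.54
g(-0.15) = -0.56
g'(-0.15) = -1.12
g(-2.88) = 23.06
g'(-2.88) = -16.19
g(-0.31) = -0.31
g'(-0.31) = -2.00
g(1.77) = 7.46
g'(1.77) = 9.48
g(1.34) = 3.90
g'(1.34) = 7.11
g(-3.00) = 25.04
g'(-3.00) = -16.85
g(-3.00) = 25.04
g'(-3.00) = -16.85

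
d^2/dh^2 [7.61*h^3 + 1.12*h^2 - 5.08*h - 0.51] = 45.66*h + 2.24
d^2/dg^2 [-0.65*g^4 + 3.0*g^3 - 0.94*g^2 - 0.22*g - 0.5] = -7.8*g^2 + 18.0*g - 1.88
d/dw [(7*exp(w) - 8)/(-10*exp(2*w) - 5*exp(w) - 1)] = (70*exp(2*w) - 160*exp(w) - 47)*exp(w)/(100*exp(4*w) + 100*exp(3*w) + 45*exp(2*w) + 10*exp(w) + 1)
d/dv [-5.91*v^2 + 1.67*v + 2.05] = 1.67 - 11.82*v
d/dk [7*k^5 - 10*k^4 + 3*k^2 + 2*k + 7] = 35*k^4 - 40*k^3 + 6*k + 2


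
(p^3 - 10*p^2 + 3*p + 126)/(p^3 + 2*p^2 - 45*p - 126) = (p - 6)/(p + 6)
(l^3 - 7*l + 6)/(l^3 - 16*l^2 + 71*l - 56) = (l^2 + l - 6)/(l^2 - 15*l + 56)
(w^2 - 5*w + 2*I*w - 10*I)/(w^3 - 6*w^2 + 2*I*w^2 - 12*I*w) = (w - 5)/(w*(w - 6))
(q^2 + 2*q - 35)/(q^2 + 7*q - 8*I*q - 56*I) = (q - 5)/(q - 8*I)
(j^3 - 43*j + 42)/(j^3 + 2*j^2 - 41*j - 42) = (j - 1)/(j + 1)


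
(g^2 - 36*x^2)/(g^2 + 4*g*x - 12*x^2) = (-g + 6*x)/(-g + 2*x)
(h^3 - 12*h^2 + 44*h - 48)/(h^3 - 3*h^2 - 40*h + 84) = (h^2 - 10*h + 24)/(h^2 - h - 42)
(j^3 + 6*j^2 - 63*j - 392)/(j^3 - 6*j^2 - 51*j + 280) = (j + 7)/(j - 5)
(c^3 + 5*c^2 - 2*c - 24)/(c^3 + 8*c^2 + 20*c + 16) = (c^2 + c - 6)/(c^2 + 4*c + 4)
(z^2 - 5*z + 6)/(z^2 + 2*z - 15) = (z - 2)/(z + 5)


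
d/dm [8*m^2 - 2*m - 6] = 16*m - 2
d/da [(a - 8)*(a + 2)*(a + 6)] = 3*a^2 - 52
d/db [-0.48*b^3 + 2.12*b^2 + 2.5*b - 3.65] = -1.44*b^2 + 4.24*b + 2.5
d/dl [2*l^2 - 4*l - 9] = 4*l - 4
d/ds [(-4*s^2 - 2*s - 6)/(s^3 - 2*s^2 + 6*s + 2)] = 2*(2*s^4 + 2*s^3 - 5*s^2 - 20*s + 16)/(s^6 - 4*s^5 + 16*s^4 - 20*s^3 + 28*s^2 + 24*s + 4)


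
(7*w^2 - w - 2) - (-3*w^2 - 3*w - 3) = 10*w^2 + 2*w + 1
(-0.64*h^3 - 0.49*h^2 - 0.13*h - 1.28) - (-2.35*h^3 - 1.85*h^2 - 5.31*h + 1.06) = 1.71*h^3 + 1.36*h^2 + 5.18*h - 2.34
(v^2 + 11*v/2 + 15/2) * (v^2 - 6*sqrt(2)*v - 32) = v^4 - 6*sqrt(2)*v^3 + 11*v^3/2 - 33*sqrt(2)*v^2 - 49*v^2/2 - 176*v - 45*sqrt(2)*v - 240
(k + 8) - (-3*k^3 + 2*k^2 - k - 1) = 3*k^3 - 2*k^2 + 2*k + 9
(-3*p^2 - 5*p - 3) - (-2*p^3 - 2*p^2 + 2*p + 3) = 2*p^3 - p^2 - 7*p - 6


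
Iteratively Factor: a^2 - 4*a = (a - 4)*(a)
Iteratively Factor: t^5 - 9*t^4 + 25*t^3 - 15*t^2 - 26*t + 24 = (t - 3)*(t^4 - 6*t^3 + 7*t^2 + 6*t - 8) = (t - 3)*(t - 2)*(t^3 - 4*t^2 - t + 4) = (t - 3)*(t - 2)*(t - 1)*(t^2 - 3*t - 4) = (t - 4)*(t - 3)*(t - 2)*(t - 1)*(t + 1)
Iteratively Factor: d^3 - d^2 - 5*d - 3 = (d + 1)*(d^2 - 2*d - 3) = (d + 1)^2*(d - 3)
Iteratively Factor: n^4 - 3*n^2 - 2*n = (n)*(n^3 - 3*n - 2) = n*(n + 1)*(n^2 - n - 2) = n*(n - 2)*(n + 1)*(n + 1)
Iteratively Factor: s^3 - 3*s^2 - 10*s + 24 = (s - 4)*(s^2 + s - 6) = (s - 4)*(s + 3)*(s - 2)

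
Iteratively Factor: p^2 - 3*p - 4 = (p - 4)*(p + 1)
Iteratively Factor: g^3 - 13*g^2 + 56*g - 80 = (g - 4)*(g^2 - 9*g + 20) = (g - 4)^2*(g - 5)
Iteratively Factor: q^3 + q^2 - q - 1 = (q - 1)*(q^2 + 2*q + 1) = (q - 1)*(q + 1)*(q + 1)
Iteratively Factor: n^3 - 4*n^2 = (n)*(n^2 - 4*n) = n^2*(n - 4)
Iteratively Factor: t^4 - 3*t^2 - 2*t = (t + 1)*(t^3 - t^2 - 2*t) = (t + 1)^2*(t^2 - 2*t) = t*(t + 1)^2*(t - 2)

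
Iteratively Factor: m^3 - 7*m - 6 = (m + 1)*(m^2 - m - 6) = (m + 1)*(m + 2)*(m - 3)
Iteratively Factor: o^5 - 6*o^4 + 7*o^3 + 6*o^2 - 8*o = (o - 2)*(o^4 - 4*o^3 - o^2 + 4*o) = (o - 4)*(o - 2)*(o^3 - o) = (o - 4)*(o - 2)*(o - 1)*(o^2 + o) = o*(o - 4)*(o - 2)*(o - 1)*(o + 1)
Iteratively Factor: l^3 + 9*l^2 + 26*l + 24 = (l + 2)*(l^2 + 7*l + 12) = (l + 2)*(l + 4)*(l + 3)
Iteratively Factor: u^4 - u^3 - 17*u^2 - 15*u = (u + 3)*(u^3 - 4*u^2 - 5*u) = (u - 5)*(u + 3)*(u^2 + u) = (u - 5)*(u + 1)*(u + 3)*(u)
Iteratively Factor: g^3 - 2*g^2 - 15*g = (g - 5)*(g^2 + 3*g) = (g - 5)*(g + 3)*(g)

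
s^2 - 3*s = s*(s - 3)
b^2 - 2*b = b*(b - 2)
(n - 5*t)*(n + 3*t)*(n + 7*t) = n^3 + 5*n^2*t - 29*n*t^2 - 105*t^3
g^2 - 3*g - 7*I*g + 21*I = (g - 3)*(g - 7*I)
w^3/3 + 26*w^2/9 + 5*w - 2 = (w/3 + 1)*(w - 1/3)*(w + 6)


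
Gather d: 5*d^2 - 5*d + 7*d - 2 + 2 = 5*d^2 + 2*d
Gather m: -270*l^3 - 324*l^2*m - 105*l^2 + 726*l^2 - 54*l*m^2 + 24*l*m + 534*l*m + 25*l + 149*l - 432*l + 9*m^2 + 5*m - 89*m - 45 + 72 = -270*l^3 + 621*l^2 - 258*l + m^2*(9 - 54*l) + m*(-324*l^2 + 558*l - 84) + 27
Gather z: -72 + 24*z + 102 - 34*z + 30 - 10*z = 60 - 20*z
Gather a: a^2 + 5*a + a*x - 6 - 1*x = a^2 + a*(x + 5) - x - 6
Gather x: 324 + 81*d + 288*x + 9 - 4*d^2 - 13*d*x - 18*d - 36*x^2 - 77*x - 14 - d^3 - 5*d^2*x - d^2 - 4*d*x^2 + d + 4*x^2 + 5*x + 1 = -d^3 - 5*d^2 + 64*d + x^2*(-4*d - 32) + x*(-5*d^2 - 13*d + 216) + 320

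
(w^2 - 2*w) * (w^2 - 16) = w^4 - 2*w^3 - 16*w^2 + 32*w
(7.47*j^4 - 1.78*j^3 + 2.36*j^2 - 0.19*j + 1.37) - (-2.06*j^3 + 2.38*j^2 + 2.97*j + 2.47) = 7.47*j^4 + 0.28*j^3 - 0.02*j^2 - 3.16*j - 1.1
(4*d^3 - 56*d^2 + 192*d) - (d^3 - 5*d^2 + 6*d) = 3*d^3 - 51*d^2 + 186*d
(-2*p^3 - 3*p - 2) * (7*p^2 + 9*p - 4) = -14*p^5 - 18*p^4 - 13*p^3 - 41*p^2 - 6*p + 8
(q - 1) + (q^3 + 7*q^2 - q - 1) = q^3 + 7*q^2 - 2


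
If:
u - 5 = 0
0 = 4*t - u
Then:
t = 5/4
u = 5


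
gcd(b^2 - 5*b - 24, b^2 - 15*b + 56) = b - 8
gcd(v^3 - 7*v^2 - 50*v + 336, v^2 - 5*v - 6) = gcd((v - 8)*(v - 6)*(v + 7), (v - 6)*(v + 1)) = v - 6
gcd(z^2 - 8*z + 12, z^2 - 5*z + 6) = z - 2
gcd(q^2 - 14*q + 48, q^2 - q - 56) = q - 8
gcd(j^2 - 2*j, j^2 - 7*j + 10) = j - 2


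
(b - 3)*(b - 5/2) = b^2 - 11*b/2 + 15/2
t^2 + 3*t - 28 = (t - 4)*(t + 7)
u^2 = u^2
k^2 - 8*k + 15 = (k - 5)*(k - 3)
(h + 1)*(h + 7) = h^2 + 8*h + 7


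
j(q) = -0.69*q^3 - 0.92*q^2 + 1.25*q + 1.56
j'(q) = -2.07*q^2 - 1.84*q + 1.25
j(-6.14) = 118.92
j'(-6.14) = -65.49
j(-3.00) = 8.16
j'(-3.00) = -11.86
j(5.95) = -168.92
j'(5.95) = -82.98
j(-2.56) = 3.91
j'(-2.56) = -7.61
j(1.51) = -1.03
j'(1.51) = -6.25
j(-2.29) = 2.16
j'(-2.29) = -5.39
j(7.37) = -315.42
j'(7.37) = -124.75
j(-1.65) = 0.09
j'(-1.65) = -1.35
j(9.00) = -564.72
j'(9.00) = -182.98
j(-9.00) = 418.80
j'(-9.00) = -149.86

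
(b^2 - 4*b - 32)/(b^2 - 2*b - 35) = (-b^2 + 4*b + 32)/(-b^2 + 2*b + 35)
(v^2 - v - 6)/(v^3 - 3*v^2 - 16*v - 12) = (v - 3)/(v^2 - 5*v - 6)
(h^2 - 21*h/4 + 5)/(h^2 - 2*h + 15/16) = 4*(h - 4)/(4*h - 3)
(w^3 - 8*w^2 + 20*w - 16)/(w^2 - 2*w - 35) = (-w^3 + 8*w^2 - 20*w + 16)/(-w^2 + 2*w + 35)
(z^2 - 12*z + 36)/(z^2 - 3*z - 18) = (z - 6)/(z + 3)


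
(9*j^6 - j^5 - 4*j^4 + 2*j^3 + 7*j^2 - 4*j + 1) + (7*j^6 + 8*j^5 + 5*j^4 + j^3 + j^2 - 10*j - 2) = 16*j^6 + 7*j^5 + j^4 + 3*j^3 + 8*j^2 - 14*j - 1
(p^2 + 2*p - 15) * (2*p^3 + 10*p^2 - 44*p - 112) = 2*p^5 + 14*p^4 - 54*p^3 - 350*p^2 + 436*p + 1680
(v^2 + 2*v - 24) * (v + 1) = v^3 + 3*v^2 - 22*v - 24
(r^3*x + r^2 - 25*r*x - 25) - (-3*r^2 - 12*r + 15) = r^3*x + 4*r^2 - 25*r*x + 12*r - 40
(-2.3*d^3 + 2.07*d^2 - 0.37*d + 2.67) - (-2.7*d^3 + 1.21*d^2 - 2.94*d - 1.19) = 0.4*d^3 + 0.86*d^2 + 2.57*d + 3.86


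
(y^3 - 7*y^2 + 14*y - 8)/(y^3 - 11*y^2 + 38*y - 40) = (y - 1)/(y - 5)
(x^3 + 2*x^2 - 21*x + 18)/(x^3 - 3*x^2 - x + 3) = (x + 6)/(x + 1)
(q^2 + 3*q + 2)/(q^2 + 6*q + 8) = (q + 1)/(q + 4)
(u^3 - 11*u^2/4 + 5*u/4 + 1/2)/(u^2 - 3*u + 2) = u + 1/4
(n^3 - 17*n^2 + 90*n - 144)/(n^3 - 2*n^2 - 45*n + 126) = (n - 8)/(n + 7)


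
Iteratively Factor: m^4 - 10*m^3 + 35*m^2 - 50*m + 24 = (m - 2)*(m^3 - 8*m^2 + 19*m - 12) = (m - 4)*(m - 2)*(m^2 - 4*m + 3) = (m - 4)*(m - 2)*(m - 1)*(m - 3)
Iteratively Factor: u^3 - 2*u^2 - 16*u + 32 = (u - 4)*(u^2 + 2*u - 8) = (u - 4)*(u - 2)*(u + 4)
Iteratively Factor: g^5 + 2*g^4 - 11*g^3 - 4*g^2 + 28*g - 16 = (g - 1)*(g^4 + 3*g^3 - 8*g^2 - 12*g + 16) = (g - 1)^2*(g^3 + 4*g^2 - 4*g - 16) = (g - 1)^2*(g + 4)*(g^2 - 4) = (g - 1)^2*(g + 2)*(g + 4)*(g - 2)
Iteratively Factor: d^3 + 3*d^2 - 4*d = (d + 4)*(d^2 - d) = d*(d + 4)*(d - 1)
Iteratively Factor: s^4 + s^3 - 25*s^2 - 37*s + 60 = (s - 1)*(s^3 + 2*s^2 - 23*s - 60) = (s - 1)*(s + 4)*(s^2 - 2*s - 15) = (s - 1)*(s + 3)*(s + 4)*(s - 5)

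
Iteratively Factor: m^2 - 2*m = (m)*(m - 2)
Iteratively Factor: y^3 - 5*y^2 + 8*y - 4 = (y - 2)*(y^2 - 3*y + 2) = (y - 2)^2*(y - 1)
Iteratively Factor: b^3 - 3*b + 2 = (b - 1)*(b^2 + b - 2) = (b - 1)*(b + 2)*(b - 1)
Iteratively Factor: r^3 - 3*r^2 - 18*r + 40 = (r - 2)*(r^2 - r - 20) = (r - 2)*(r + 4)*(r - 5)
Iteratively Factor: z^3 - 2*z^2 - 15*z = (z - 5)*(z^2 + 3*z) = z*(z - 5)*(z + 3)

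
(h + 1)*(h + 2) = h^2 + 3*h + 2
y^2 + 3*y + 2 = (y + 1)*(y + 2)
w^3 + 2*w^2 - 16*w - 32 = (w - 4)*(w + 2)*(w + 4)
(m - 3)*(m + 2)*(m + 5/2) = m^3 + 3*m^2/2 - 17*m/2 - 15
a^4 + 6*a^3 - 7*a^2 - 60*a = a*(a - 3)*(a + 4)*(a + 5)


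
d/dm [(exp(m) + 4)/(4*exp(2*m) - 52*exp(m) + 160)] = (-(exp(m) + 4)*(2*exp(m) - 13) + exp(2*m) - 13*exp(m) + 40)*exp(m)/(4*(exp(2*m) - 13*exp(m) + 40)^2)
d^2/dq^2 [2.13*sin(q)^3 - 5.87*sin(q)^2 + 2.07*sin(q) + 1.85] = -3.6675*sin(q) + 4.7925*sin(3*q) - 11.74*cos(2*q)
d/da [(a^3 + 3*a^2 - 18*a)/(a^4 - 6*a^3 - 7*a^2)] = (-a^4 - 6*a^3 + 65*a^2 - 216*a - 126)/(a^2*(a^4 - 12*a^3 + 22*a^2 + 84*a + 49))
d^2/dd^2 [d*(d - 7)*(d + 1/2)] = 6*d - 13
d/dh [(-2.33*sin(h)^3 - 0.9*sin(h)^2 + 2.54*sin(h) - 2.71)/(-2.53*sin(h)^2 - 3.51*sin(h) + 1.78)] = (5.8949*sin(h)^4 + 16.3566*sin(h)^3 - 2.857*sin(h)^2 - 16.9166*sin(h) - 4.9909)*cos(h)/(6.4009*sin(h)^4 + 17.7606*sin(h)^3 + 3.3133*sin(h)^2 - 12.4956*sin(h) + 3.1684)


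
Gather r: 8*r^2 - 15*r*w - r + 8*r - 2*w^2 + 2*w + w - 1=8*r^2 + r*(7 - 15*w) - 2*w^2 + 3*w - 1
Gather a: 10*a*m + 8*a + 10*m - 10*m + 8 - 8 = a*(10*m + 8)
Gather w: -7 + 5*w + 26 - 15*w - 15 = 4 - 10*w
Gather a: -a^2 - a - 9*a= -a^2 - 10*a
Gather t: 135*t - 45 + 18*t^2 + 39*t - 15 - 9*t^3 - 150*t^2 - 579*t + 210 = -9*t^3 - 132*t^2 - 405*t + 150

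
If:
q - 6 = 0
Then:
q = 6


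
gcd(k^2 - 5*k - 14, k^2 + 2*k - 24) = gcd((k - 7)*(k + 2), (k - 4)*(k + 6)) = 1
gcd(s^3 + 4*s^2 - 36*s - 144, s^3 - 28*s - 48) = s^2 - 2*s - 24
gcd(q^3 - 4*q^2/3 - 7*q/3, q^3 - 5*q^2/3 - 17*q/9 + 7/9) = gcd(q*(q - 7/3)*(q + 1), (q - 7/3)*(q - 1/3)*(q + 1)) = q^2 - 4*q/3 - 7/3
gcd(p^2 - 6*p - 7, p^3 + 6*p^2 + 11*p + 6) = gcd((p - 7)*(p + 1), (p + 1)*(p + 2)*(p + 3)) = p + 1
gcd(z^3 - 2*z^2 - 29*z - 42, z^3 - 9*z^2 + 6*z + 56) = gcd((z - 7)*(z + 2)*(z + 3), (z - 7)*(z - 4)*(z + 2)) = z^2 - 5*z - 14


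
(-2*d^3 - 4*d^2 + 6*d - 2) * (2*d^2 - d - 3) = -4*d^5 - 6*d^4 + 22*d^3 + 2*d^2 - 16*d + 6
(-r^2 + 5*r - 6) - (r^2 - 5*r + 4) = -2*r^2 + 10*r - 10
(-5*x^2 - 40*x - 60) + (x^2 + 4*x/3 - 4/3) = -4*x^2 - 116*x/3 - 184/3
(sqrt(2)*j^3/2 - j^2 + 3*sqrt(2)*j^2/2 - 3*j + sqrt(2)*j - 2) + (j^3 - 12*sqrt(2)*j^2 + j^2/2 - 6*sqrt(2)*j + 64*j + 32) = sqrt(2)*j^3/2 + j^3 - 21*sqrt(2)*j^2/2 - j^2/2 - 5*sqrt(2)*j + 61*j + 30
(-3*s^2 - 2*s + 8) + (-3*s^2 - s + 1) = -6*s^2 - 3*s + 9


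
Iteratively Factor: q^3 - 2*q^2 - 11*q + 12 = (q - 1)*(q^2 - q - 12) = (q - 4)*(q - 1)*(q + 3)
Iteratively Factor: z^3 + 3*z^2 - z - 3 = (z + 1)*(z^2 + 2*z - 3) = (z + 1)*(z + 3)*(z - 1)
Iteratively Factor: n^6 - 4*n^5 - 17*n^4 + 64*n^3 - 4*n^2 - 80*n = (n - 5)*(n^5 + n^4 - 12*n^3 + 4*n^2 + 16*n) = (n - 5)*(n - 2)*(n^4 + 3*n^3 - 6*n^2 - 8*n) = n*(n - 5)*(n - 2)*(n^3 + 3*n^2 - 6*n - 8) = n*(n - 5)*(n - 2)^2*(n^2 + 5*n + 4) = n*(n - 5)*(n - 2)^2*(n + 4)*(n + 1)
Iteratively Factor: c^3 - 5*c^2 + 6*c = (c)*(c^2 - 5*c + 6) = c*(c - 3)*(c - 2)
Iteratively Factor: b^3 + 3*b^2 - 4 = (b + 2)*(b^2 + b - 2) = (b + 2)^2*(b - 1)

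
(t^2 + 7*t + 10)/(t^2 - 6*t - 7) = (t^2 + 7*t + 10)/(t^2 - 6*t - 7)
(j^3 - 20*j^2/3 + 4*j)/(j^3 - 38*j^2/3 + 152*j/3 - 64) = j*(3*j - 2)/(3*j^2 - 20*j + 32)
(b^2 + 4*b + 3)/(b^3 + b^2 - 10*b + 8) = (b^2 + 4*b + 3)/(b^3 + b^2 - 10*b + 8)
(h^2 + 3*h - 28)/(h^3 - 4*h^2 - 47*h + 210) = (h - 4)/(h^2 - 11*h + 30)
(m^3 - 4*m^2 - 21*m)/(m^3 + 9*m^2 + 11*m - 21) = m*(m - 7)/(m^2 + 6*m - 7)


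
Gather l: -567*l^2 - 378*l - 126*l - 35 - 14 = -567*l^2 - 504*l - 49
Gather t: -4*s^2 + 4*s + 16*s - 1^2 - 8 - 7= -4*s^2 + 20*s - 16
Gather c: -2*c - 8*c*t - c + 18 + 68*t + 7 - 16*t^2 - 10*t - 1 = c*(-8*t - 3) - 16*t^2 + 58*t + 24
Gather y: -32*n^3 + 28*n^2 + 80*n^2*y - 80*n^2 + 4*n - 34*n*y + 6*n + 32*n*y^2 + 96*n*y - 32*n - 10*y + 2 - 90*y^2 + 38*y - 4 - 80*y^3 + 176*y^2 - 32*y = -32*n^3 - 52*n^2 - 22*n - 80*y^3 + y^2*(32*n + 86) + y*(80*n^2 + 62*n - 4) - 2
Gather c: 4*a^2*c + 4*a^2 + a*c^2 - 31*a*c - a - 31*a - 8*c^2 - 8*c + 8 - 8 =4*a^2 - 32*a + c^2*(a - 8) + c*(4*a^2 - 31*a - 8)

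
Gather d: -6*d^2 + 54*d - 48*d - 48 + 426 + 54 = -6*d^2 + 6*d + 432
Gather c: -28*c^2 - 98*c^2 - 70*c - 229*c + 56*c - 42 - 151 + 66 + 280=-126*c^2 - 243*c + 153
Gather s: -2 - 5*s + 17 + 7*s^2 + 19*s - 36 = 7*s^2 + 14*s - 21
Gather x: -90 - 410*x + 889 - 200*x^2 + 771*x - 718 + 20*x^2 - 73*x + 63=-180*x^2 + 288*x + 144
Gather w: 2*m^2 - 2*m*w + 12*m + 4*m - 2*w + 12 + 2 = 2*m^2 + 16*m + w*(-2*m - 2) + 14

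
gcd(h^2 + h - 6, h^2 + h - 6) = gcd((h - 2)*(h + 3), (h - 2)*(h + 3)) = h^2 + h - 6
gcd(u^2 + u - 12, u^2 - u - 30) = 1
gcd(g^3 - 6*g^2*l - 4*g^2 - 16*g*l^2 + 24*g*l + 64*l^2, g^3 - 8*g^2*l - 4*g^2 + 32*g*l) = g^2 - 8*g*l - 4*g + 32*l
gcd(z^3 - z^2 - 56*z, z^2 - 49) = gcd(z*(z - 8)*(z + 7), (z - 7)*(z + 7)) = z + 7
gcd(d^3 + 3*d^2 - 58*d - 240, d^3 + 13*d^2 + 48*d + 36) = d + 6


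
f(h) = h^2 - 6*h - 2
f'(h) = 2*h - 6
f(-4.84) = 50.47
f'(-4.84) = -15.68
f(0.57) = -5.10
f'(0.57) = -4.86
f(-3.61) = 32.69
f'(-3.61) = -13.22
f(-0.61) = 2.03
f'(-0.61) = -7.22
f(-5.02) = 53.32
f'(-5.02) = -16.04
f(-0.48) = 1.11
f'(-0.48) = -6.96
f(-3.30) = 28.69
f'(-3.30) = -12.60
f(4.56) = -8.57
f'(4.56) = 3.12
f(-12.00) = 214.00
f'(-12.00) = -30.00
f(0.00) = -2.00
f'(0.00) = -6.00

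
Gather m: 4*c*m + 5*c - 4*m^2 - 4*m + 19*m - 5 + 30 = 5*c - 4*m^2 + m*(4*c + 15) + 25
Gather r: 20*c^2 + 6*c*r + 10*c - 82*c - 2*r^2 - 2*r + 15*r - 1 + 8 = 20*c^2 - 72*c - 2*r^2 + r*(6*c + 13) + 7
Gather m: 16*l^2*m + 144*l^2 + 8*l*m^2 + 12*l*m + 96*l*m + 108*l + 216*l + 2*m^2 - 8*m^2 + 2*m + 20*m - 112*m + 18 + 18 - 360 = 144*l^2 + 324*l + m^2*(8*l - 6) + m*(16*l^2 + 108*l - 90) - 324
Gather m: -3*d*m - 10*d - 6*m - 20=-10*d + m*(-3*d - 6) - 20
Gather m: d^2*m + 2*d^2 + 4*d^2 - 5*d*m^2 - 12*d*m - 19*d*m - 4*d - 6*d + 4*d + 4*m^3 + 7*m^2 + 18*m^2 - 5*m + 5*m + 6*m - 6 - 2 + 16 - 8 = 6*d^2 - 6*d + 4*m^3 + m^2*(25 - 5*d) + m*(d^2 - 31*d + 6)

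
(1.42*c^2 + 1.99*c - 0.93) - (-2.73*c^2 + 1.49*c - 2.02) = 4.15*c^2 + 0.5*c + 1.09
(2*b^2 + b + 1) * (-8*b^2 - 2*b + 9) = -16*b^4 - 12*b^3 + 8*b^2 + 7*b + 9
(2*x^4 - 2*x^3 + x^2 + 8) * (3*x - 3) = 6*x^5 - 12*x^4 + 9*x^3 - 3*x^2 + 24*x - 24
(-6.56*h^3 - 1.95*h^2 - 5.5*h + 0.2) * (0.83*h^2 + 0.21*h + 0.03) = -5.4448*h^5 - 2.9961*h^4 - 5.1713*h^3 - 1.0475*h^2 - 0.123*h + 0.006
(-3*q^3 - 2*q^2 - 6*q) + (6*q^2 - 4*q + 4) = -3*q^3 + 4*q^2 - 10*q + 4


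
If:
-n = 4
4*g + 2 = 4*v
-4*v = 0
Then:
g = -1/2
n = -4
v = 0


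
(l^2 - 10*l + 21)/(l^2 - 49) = (l - 3)/(l + 7)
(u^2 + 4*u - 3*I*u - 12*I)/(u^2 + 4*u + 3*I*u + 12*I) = (u - 3*I)/(u + 3*I)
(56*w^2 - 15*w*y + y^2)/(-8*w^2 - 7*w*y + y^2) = (-7*w + y)/(w + y)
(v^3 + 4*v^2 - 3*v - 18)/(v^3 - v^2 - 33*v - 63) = (v - 2)/(v - 7)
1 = 1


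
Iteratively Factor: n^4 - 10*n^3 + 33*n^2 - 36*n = (n - 3)*(n^3 - 7*n^2 + 12*n) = (n - 3)^2*(n^2 - 4*n) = (n - 4)*(n - 3)^2*(n)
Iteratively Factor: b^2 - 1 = (b + 1)*(b - 1)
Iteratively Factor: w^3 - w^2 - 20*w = (w - 5)*(w^2 + 4*w) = w*(w - 5)*(w + 4)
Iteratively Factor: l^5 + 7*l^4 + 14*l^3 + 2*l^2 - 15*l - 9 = (l + 1)*(l^4 + 6*l^3 + 8*l^2 - 6*l - 9) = (l + 1)^2*(l^3 + 5*l^2 + 3*l - 9) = (l + 1)^2*(l + 3)*(l^2 + 2*l - 3) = (l - 1)*(l + 1)^2*(l + 3)*(l + 3)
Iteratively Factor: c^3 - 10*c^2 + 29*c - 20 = (c - 4)*(c^2 - 6*c + 5) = (c - 4)*(c - 1)*(c - 5)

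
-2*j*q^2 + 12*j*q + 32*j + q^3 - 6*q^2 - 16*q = (-2*j + q)*(q - 8)*(q + 2)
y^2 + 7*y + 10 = (y + 2)*(y + 5)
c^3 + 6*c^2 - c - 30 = (c - 2)*(c + 3)*(c + 5)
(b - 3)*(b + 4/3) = b^2 - 5*b/3 - 4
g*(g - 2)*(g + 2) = g^3 - 4*g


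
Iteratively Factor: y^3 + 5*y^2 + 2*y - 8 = (y + 2)*(y^2 + 3*y - 4) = (y - 1)*(y + 2)*(y + 4)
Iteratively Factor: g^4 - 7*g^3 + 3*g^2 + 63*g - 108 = (g - 3)*(g^3 - 4*g^2 - 9*g + 36) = (g - 3)*(g + 3)*(g^2 - 7*g + 12) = (g - 4)*(g - 3)*(g + 3)*(g - 3)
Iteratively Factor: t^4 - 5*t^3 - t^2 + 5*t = (t + 1)*(t^3 - 6*t^2 + 5*t) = (t - 5)*(t + 1)*(t^2 - t) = (t - 5)*(t - 1)*(t + 1)*(t)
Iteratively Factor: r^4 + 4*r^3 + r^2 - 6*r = (r + 2)*(r^3 + 2*r^2 - 3*r) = (r + 2)*(r + 3)*(r^2 - r) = (r - 1)*(r + 2)*(r + 3)*(r)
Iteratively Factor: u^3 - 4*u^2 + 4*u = (u)*(u^2 - 4*u + 4) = u*(u - 2)*(u - 2)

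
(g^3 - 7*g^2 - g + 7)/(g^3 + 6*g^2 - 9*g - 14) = (g^2 - 8*g + 7)/(g^2 + 5*g - 14)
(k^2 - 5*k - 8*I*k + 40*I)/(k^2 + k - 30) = (k - 8*I)/(k + 6)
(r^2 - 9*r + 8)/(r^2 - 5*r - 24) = (r - 1)/(r + 3)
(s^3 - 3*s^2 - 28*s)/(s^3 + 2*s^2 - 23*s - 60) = s*(s - 7)/(s^2 - 2*s - 15)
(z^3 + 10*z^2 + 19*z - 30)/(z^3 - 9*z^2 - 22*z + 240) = (z^2 + 5*z - 6)/(z^2 - 14*z + 48)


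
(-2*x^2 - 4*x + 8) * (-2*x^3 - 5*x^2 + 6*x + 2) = 4*x^5 + 18*x^4 - 8*x^3 - 68*x^2 + 40*x + 16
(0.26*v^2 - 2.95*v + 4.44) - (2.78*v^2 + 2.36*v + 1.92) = -2.52*v^2 - 5.31*v + 2.52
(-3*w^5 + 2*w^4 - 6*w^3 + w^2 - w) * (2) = -6*w^5 + 4*w^4 - 12*w^3 + 2*w^2 - 2*w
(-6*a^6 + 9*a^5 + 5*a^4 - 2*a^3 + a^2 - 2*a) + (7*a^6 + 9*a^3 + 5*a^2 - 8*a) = a^6 + 9*a^5 + 5*a^4 + 7*a^3 + 6*a^2 - 10*a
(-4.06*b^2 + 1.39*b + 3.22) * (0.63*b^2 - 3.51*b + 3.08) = -2.5578*b^4 + 15.1263*b^3 - 15.3551*b^2 - 7.021*b + 9.9176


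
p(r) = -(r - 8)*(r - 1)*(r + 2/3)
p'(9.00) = -95.00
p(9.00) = -77.33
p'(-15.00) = -927.00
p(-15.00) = 5274.67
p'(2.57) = 21.02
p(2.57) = 27.59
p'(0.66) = 7.69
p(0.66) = -3.31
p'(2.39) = 20.70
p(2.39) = 23.84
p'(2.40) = 20.72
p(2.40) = 24.04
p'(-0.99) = -21.44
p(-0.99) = 5.78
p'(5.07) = 5.39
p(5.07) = 68.41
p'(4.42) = 13.06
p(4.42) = 62.28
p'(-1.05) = -22.81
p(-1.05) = 7.11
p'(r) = -(r - 8)*(r - 1) - (r - 8)*(r + 2/3) - (r - 1)*(r + 2/3)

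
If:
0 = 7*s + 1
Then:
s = -1/7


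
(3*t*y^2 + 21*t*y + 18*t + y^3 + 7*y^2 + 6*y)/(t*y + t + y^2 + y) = (3*t*y + 18*t + y^2 + 6*y)/(t + y)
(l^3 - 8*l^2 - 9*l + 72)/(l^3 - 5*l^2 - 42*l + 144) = (l + 3)/(l + 6)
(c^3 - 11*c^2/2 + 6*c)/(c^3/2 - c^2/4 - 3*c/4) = 2*(c - 4)/(c + 1)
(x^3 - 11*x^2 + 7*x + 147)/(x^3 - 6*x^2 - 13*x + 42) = (x - 7)/(x - 2)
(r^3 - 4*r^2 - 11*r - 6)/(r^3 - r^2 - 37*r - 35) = (r^2 - 5*r - 6)/(r^2 - 2*r - 35)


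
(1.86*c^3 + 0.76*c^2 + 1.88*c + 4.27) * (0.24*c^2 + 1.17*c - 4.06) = 0.4464*c^5 + 2.3586*c^4 - 6.2112*c^3 + 0.1388*c^2 - 2.6369*c - 17.3362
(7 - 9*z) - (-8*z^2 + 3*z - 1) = 8*z^2 - 12*z + 8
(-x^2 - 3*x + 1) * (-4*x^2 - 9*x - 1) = 4*x^4 + 21*x^3 + 24*x^2 - 6*x - 1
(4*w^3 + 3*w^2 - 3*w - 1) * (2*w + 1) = 8*w^4 + 10*w^3 - 3*w^2 - 5*w - 1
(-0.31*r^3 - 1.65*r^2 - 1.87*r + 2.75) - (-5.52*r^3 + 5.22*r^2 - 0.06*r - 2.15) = 5.21*r^3 - 6.87*r^2 - 1.81*r + 4.9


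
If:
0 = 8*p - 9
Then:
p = 9/8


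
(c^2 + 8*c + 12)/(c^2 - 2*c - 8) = (c + 6)/(c - 4)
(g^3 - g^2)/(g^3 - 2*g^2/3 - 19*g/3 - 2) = 3*g^2*(1 - g)/(-3*g^3 + 2*g^2 + 19*g + 6)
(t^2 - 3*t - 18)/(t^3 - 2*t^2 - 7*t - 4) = (-t^2 + 3*t + 18)/(-t^3 + 2*t^2 + 7*t + 4)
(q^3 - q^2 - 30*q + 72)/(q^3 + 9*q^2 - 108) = (q - 4)/(q + 6)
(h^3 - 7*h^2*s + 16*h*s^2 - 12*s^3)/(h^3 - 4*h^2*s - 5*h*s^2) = (-h^3 + 7*h^2*s - 16*h*s^2 + 12*s^3)/(h*(-h^2 + 4*h*s + 5*s^2))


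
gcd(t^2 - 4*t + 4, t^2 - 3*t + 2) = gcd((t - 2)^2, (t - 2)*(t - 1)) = t - 2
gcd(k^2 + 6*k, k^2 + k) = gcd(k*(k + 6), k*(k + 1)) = k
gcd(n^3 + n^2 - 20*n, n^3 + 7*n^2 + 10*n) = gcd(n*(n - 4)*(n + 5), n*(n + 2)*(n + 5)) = n^2 + 5*n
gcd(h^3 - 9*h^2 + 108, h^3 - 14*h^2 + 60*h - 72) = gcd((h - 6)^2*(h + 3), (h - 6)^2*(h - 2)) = h^2 - 12*h + 36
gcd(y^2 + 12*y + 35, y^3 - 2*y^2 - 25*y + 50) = y + 5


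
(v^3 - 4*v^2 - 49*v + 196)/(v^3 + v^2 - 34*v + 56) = (v - 7)/(v - 2)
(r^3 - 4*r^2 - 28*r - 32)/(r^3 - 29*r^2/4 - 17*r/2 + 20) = 4*(r + 2)/(4*r - 5)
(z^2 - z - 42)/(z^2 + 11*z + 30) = (z - 7)/(z + 5)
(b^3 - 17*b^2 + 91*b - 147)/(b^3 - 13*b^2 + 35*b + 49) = (b - 3)/(b + 1)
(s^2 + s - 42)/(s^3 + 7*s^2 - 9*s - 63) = (s - 6)/(s^2 - 9)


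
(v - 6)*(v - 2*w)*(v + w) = v^3 - v^2*w - 6*v^2 - 2*v*w^2 + 6*v*w + 12*w^2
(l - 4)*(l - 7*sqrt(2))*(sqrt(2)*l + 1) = sqrt(2)*l^3 - 13*l^2 - 4*sqrt(2)*l^2 - 7*sqrt(2)*l + 52*l + 28*sqrt(2)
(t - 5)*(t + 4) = t^2 - t - 20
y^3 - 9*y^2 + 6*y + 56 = (y - 7)*(y - 4)*(y + 2)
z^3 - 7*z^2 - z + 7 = (z - 7)*(z - 1)*(z + 1)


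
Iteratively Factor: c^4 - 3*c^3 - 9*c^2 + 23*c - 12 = (c - 1)*(c^3 - 2*c^2 - 11*c + 12) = (c - 1)^2*(c^2 - c - 12) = (c - 4)*(c - 1)^2*(c + 3)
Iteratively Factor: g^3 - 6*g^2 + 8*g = (g - 4)*(g^2 - 2*g) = g*(g - 4)*(g - 2)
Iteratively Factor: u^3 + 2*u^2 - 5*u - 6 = (u + 3)*(u^2 - u - 2) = (u - 2)*(u + 3)*(u + 1)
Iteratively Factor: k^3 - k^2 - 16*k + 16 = (k - 1)*(k^2 - 16) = (k - 1)*(k + 4)*(k - 4)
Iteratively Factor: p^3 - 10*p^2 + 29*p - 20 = (p - 5)*(p^2 - 5*p + 4) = (p - 5)*(p - 4)*(p - 1)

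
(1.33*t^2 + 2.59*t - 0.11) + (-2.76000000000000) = 1.33*t^2 + 2.59*t - 2.87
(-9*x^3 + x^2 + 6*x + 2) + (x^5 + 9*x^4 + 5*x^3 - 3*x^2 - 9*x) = x^5 + 9*x^4 - 4*x^3 - 2*x^2 - 3*x + 2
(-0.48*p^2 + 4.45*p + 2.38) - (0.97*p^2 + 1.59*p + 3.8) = -1.45*p^2 + 2.86*p - 1.42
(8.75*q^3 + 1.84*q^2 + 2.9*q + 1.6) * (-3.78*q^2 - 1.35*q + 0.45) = -33.075*q^5 - 18.7677*q^4 - 9.5085*q^3 - 9.135*q^2 - 0.855*q + 0.72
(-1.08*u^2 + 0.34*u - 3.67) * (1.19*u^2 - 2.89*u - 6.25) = -1.2852*u^4 + 3.5258*u^3 + 1.4001*u^2 + 8.4813*u + 22.9375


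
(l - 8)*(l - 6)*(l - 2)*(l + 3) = l^4 - 13*l^3 + 28*l^2 + 132*l - 288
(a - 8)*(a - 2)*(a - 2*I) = a^3 - 10*a^2 - 2*I*a^2 + 16*a + 20*I*a - 32*I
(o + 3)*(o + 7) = o^2 + 10*o + 21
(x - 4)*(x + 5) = x^2 + x - 20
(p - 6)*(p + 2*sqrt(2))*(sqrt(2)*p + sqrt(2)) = sqrt(2)*p^3 - 5*sqrt(2)*p^2 + 4*p^2 - 20*p - 6*sqrt(2)*p - 24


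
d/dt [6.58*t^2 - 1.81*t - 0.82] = 13.16*t - 1.81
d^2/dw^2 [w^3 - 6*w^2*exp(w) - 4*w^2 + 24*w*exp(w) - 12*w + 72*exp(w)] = -6*w^2*exp(w) + 6*w + 108*exp(w) - 8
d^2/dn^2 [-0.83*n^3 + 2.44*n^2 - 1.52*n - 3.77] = 4.88 - 4.98*n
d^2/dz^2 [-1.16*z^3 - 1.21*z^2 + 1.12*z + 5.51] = -6.96*z - 2.42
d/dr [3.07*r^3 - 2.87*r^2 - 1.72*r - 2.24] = 9.21*r^2 - 5.74*r - 1.72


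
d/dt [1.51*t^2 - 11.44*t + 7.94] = 3.02*t - 11.44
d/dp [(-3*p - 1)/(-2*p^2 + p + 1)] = (6*p^2 - 3*p - (3*p + 1)*(4*p - 1) - 3)/(-2*p^2 + p + 1)^2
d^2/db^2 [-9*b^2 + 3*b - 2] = -18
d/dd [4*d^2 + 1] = 8*d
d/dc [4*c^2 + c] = 8*c + 1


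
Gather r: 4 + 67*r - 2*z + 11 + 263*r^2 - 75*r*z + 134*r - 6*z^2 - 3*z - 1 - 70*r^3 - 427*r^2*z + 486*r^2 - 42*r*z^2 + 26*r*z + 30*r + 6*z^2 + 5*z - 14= -70*r^3 + r^2*(749 - 427*z) + r*(-42*z^2 - 49*z + 231)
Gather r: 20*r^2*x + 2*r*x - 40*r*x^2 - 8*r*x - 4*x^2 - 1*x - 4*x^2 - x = 20*r^2*x + r*(-40*x^2 - 6*x) - 8*x^2 - 2*x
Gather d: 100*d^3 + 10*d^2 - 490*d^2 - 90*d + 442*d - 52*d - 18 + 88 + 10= 100*d^3 - 480*d^2 + 300*d + 80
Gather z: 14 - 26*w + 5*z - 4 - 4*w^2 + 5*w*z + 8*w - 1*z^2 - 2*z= -4*w^2 - 18*w - z^2 + z*(5*w + 3) + 10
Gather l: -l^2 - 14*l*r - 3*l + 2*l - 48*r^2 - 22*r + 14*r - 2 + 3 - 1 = -l^2 + l*(-14*r - 1) - 48*r^2 - 8*r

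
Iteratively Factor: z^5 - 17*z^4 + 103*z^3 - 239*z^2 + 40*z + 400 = (z - 5)*(z^4 - 12*z^3 + 43*z^2 - 24*z - 80) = (z - 5)^2*(z^3 - 7*z^2 + 8*z + 16) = (z - 5)^2*(z + 1)*(z^2 - 8*z + 16) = (z - 5)^2*(z - 4)*(z + 1)*(z - 4)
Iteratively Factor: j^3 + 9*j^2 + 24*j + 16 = (j + 4)*(j^2 + 5*j + 4) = (j + 4)^2*(j + 1)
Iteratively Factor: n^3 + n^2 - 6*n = (n + 3)*(n^2 - 2*n) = n*(n + 3)*(n - 2)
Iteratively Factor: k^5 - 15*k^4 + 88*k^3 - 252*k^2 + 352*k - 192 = (k - 2)*(k^4 - 13*k^3 + 62*k^2 - 128*k + 96) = (k - 4)*(k - 2)*(k^3 - 9*k^2 + 26*k - 24) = (k - 4)*(k - 2)^2*(k^2 - 7*k + 12) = (k - 4)^2*(k - 2)^2*(k - 3)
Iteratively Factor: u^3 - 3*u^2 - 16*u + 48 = (u - 3)*(u^2 - 16) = (u - 4)*(u - 3)*(u + 4)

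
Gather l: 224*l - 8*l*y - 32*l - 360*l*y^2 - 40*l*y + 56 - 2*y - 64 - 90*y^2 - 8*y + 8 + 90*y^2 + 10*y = l*(-360*y^2 - 48*y + 192)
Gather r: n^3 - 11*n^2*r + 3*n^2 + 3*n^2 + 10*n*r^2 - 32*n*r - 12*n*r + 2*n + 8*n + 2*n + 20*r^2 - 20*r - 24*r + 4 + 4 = n^3 + 6*n^2 + 12*n + r^2*(10*n + 20) + r*(-11*n^2 - 44*n - 44) + 8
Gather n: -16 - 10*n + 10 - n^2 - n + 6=-n^2 - 11*n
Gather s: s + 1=s + 1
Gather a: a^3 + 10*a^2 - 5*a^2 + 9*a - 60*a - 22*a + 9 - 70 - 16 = a^3 + 5*a^2 - 73*a - 77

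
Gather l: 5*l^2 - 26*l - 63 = 5*l^2 - 26*l - 63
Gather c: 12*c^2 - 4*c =12*c^2 - 4*c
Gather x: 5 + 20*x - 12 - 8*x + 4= 12*x - 3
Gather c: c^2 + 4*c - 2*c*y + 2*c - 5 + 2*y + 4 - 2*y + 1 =c^2 + c*(6 - 2*y)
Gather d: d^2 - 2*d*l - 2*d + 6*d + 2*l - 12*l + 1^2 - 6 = d^2 + d*(4 - 2*l) - 10*l - 5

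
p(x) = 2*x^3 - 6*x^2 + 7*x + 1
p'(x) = 6*x^2 - 12*x + 7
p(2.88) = 19.17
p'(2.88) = 22.21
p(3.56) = 40.11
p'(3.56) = 40.32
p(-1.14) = -17.74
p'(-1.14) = 28.48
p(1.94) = 6.60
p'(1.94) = 6.30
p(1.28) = 4.32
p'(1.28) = 1.47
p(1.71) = 5.43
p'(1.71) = 4.02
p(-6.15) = -734.20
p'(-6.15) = 307.74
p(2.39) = 10.76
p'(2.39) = 12.59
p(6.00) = 259.00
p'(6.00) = 151.00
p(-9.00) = -2006.00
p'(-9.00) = 601.00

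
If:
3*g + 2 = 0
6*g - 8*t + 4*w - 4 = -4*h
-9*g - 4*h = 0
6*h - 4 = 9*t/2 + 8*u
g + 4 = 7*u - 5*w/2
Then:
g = -2/3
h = 3/2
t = -10/429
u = 365/572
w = 389/858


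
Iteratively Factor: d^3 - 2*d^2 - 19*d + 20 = (d - 5)*(d^2 + 3*d - 4) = (d - 5)*(d - 1)*(d + 4)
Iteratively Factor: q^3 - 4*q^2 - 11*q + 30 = (q - 5)*(q^2 + q - 6) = (q - 5)*(q - 2)*(q + 3)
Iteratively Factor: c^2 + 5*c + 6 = (c + 2)*(c + 3)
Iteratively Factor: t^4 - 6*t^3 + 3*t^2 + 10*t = (t - 5)*(t^3 - t^2 - 2*t) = (t - 5)*(t - 2)*(t^2 + t) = t*(t - 5)*(t - 2)*(t + 1)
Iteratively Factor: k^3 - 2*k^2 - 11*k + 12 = (k + 3)*(k^2 - 5*k + 4) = (k - 4)*(k + 3)*(k - 1)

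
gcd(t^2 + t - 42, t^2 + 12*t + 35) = t + 7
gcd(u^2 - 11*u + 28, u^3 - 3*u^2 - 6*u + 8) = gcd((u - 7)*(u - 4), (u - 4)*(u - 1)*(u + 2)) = u - 4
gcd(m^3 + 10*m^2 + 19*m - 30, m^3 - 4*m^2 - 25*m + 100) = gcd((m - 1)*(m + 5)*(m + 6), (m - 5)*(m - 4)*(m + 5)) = m + 5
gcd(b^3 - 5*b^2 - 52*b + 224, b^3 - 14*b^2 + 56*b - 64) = b^2 - 12*b + 32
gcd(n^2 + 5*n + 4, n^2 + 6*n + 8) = n + 4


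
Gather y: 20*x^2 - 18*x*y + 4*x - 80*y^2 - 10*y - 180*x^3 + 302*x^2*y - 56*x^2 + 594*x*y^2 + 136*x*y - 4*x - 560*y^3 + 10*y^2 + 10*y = -180*x^3 - 36*x^2 - 560*y^3 + y^2*(594*x - 70) + y*(302*x^2 + 118*x)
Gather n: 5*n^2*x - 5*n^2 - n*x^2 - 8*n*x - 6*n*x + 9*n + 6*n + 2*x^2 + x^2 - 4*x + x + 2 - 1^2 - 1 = n^2*(5*x - 5) + n*(-x^2 - 14*x + 15) + 3*x^2 - 3*x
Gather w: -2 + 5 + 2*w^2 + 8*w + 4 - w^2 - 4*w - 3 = w^2 + 4*w + 4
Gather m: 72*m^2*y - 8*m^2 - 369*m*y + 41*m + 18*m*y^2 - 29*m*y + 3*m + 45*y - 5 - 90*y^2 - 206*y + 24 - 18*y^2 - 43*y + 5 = m^2*(72*y - 8) + m*(18*y^2 - 398*y + 44) - 108*y^2 - 204*y + 24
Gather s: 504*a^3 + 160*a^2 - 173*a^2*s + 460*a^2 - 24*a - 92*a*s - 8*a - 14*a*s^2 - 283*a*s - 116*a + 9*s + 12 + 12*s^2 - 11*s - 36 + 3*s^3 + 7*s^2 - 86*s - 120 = 504*a^3 + 620*a^2 - 148*a + 3*s^3 + s^2*(19 - 14*a) + s*(-173*a^2 - 375*a - 88) - 144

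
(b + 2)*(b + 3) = b^2 + 5*b + 6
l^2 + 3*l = l*(l + 3)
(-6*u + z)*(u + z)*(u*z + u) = -6*u^3*z - 6*u^3 - 5*u^2*z^2 - 5*u^2*z + u*z^3 + u*z^2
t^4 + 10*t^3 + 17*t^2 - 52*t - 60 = (t - 2)*(t + 1)*(t + 5)*(t + 6)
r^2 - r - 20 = (r - 5)*(r + 4)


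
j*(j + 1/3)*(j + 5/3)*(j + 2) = j^4 + 4*j^3 + 41*j^2/9 + 10*j/9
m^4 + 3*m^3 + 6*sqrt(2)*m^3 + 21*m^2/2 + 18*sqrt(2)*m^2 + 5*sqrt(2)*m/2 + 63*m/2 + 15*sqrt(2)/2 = (m + 3)*(m + sqrt(2)/2)^2*(m + 5*sqrt(2))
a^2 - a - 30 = (a - 6)*(a + 5)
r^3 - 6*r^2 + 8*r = r*(r - 4)*(r - 2)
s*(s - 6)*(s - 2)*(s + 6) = s^4 - 2*s^3 - 36*s^2 + 72*s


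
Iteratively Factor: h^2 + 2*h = (h)*(h + 2)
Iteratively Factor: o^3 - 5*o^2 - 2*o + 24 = (o - 3)*(o^2 - 2*o - 8) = (o - 4)*(o - 3)*(o + 2)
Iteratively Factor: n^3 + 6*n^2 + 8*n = (n + 2)*(n^2 + 4*n) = n*(n + 2)*(n + 4)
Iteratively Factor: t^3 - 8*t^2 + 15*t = (t - 3)*(t^2 - 5*t) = (t - 5)*(t - 3)*(t)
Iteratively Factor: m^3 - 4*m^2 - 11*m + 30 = (m - 2)*(m^2 - 2*m - 15) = (m - 2)*(m + 3)*(m - 5)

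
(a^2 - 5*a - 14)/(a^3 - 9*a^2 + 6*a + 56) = 1/(a - 4)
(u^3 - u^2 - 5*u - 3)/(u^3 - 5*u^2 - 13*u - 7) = (u - 3)/(u - 7)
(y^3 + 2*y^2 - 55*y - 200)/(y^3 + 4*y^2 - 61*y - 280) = (y + 5)/(y + 7)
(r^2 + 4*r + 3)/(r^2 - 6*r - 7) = (r + 3)/(r - 7)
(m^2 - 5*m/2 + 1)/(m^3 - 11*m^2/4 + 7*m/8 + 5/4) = 4*(2*m - 1)/(8*m^2 - 6*m - 5)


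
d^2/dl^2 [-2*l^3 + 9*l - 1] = -12*l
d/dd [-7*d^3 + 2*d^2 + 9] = d*(4 - 21*d)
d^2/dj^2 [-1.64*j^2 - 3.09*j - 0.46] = -3.28000000000000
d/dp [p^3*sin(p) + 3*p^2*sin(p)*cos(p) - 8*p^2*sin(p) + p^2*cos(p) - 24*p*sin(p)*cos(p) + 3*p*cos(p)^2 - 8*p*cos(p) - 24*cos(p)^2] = p^3*cos(p) + 2*p^2*sin(p) - 8*p^2*cos(p) + 3*p^2*cos(2*p) - 8*p*sin(p) + 2*p*cos(p) - 24*p*cos(2*p) + 12*sin(2*p) - 8*cos(p) + 3*cos(2*p)/2 + 3/2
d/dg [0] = 0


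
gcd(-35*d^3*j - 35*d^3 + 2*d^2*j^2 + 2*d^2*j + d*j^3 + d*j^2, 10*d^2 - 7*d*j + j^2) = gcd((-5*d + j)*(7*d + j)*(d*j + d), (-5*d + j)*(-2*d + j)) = 5*d - j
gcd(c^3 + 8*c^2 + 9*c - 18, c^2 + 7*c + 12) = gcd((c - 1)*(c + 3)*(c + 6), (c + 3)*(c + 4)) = c + 3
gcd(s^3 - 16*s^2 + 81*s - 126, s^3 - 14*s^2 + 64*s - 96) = s - 6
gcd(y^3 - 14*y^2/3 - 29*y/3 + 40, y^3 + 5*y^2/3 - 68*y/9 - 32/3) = y^2 + y/3 - 8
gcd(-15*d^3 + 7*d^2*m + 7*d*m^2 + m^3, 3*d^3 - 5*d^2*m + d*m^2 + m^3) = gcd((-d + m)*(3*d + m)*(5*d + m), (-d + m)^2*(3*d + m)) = 3*d^2 - 2*d*m - m^2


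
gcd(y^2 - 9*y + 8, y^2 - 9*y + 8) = y^2 - 9*y + 8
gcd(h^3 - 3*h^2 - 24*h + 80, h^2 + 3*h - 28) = h - 4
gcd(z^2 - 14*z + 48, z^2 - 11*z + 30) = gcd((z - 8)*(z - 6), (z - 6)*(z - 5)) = z - 6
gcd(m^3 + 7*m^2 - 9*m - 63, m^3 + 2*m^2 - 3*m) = m + 3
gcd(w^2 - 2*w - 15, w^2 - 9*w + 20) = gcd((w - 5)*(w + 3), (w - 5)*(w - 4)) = w - 5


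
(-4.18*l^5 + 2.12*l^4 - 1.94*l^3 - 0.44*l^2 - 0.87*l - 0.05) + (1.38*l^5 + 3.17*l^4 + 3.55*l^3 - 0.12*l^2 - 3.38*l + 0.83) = -2.8*l^5 + 5.29*l^4 + 1.61*l^3 - 0.56*l^2 - 4.25*l + 0.78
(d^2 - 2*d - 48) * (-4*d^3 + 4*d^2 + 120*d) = -4*d^5 + 12*d^4 + 304*d^3 - 432*d^2 - 5760*d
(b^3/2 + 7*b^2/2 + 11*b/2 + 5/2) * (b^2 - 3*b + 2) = b^5/2 + 2*b^4 - 4*b^3 - 7*b^2 + 7*b/2 + 5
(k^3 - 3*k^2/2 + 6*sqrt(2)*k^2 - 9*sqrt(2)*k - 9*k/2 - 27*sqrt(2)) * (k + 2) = k^4 + k^3/2 + 6*sqrt(2)*k^3 - 15*k^2/2 + 3*sqrt(2)*k^2 - 45*sqrt(2)*k - 9*k - 54*sqrt(2)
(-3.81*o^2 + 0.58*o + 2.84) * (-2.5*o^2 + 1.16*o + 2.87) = 9.525*o^4 - 5.8696*o^3 - 17.3619*o^2 + 4.959*o + 8.1508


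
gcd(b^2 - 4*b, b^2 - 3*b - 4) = b - 4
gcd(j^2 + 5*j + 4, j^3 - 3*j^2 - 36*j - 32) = j^2 + 5*j + 4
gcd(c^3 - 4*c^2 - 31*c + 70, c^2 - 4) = c - 2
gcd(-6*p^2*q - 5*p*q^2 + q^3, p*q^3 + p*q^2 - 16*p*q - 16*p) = 1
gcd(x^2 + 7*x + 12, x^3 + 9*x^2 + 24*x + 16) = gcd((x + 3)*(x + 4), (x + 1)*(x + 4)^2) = x + 4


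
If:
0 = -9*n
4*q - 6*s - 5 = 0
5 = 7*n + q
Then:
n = 0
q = 5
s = 5/2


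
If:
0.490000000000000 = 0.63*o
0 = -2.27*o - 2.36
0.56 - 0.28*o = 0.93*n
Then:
No Solution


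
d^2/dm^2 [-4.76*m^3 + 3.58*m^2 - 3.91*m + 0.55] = 7.16 - 28.56*m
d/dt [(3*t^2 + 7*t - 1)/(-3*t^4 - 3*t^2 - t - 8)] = (-(6*t + 7)*(3*t^4 + 3*t^2 + t + 8) + (3*t^2 + 7*t - 1)*(12*t^3 + 6*t + 1))/(3*t^4 + 3*t^2 + t + 8)^2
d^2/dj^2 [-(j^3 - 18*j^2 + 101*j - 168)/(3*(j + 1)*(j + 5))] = 32*(-5*j^3 + 3*j^2 + 93*j + 181)/(j^6 + 18*j^5 + 123*j^4 + 396*j^3 + 615*j^2 + 450*j + 125)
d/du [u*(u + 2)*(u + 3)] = 3*u^2 + 10*u + 6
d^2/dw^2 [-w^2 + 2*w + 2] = -2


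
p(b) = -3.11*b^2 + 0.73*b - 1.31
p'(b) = 0.73 - 6.22*b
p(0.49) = -1.70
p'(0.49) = -2.32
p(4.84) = -70.63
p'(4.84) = -29.37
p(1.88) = -10.93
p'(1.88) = -10.96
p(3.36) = -33.97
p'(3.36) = -20.17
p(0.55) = -1.85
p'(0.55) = -2.69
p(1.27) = -5.40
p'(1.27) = -7.17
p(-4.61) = -70.77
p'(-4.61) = 29.40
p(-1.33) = -7.78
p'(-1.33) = 9.00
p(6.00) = -108.89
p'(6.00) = -36.59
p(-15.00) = -712.01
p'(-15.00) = 94.03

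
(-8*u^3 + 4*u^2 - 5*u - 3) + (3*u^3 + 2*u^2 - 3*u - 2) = -5*u^3 + 6*u^2 - 8*u - 5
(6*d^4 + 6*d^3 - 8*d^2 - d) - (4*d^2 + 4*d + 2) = 6*d^4 + 6*d^3 - 12*d^2 - 5*d - 2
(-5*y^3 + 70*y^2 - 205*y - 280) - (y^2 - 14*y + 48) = -5*y^3 + 69*y^2 - 191*y - 328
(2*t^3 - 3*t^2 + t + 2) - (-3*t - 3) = 2*t^3 - 3*t^2 + 4*t + 5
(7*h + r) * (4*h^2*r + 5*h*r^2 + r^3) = 28*h^3*r + 39*h^2*r^2 + 12*h*r^3 + r^4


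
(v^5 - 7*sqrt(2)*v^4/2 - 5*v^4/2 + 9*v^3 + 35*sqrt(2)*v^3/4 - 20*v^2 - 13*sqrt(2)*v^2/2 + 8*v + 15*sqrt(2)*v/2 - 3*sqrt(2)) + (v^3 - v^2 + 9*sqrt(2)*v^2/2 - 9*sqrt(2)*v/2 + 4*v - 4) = v^5 - 7*sqrt(2)*v^4/2 - 5*v^4/2 + 10*v^3 + 35*sqrt(2)*v^3/4 - 21*v^2 - 2*sqrt(2)*v^2 + 3*sqrt(2)*v + 12*v - 3*sqrt(2) - 4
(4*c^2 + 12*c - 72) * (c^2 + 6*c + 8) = 4*c^4 + 36*c^3 + 32*c^2 - 336*c - 576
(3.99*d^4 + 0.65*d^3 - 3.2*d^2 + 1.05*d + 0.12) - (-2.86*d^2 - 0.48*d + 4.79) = 3.99*d^4 + 0.65*d^3 - 0.34*d^2 + 1.53*d - 4.67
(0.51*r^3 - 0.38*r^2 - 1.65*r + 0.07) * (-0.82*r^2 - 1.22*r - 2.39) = -0.4182*r^5 - 0.3106*r^4 + 0.5977*r^3 + 2.8638*r^2 + 3.8581*r - 0.1673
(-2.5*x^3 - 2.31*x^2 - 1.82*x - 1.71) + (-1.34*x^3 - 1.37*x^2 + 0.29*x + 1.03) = -3.84*x^3 - 3.68*x^2 - 1.53*x - 0.68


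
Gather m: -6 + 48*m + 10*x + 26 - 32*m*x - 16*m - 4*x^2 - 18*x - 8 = m*(32 - 32*x) - 4*x^2 - 8*x + 12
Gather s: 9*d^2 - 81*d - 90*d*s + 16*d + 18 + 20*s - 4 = 9*d^2 - 65*d + s*(20 - 90*d) + 14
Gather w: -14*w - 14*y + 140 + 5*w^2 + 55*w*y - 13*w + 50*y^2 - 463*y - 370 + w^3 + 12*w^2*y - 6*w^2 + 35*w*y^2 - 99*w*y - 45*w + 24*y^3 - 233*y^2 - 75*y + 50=w^3 + w^2*(12*y - 1) + w*(35*y^2 - 44*y - 72) + 24*y^3 - 183*y^2 - 552*y - 180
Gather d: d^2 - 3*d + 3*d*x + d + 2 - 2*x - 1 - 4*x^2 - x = d^2 + d*(3*x - 2) - 4*x^2 - 3*x + 1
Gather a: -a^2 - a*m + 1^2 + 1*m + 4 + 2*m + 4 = -a^2 - a*m + 3*m + 9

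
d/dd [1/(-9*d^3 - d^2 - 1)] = d*(27*d + 2)/(9*d^3 + d^2 + 1)^2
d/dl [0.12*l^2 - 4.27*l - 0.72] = 0.24*l - 4.27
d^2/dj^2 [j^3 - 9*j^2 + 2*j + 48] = 6*j - 18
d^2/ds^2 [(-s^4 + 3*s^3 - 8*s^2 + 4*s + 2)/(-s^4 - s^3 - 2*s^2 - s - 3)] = 2*(-4*s^9 + 18*s^8 + 12*s^7 - 60*s^6 - 297*s^4 - 73*s^3 - 39*s^2 - 3*s + 94)/(s^12 + 3*s^11 + 9*s^10 + 16*s^9 + 33*s^8 + 45*s^7 + 68*s^6 + 69*s^5 + 87*s^4 + 64*s^3 + 63*s^2 + 27*s + 27)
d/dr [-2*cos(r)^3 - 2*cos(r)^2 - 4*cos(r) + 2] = 2*(3*cos(r)^2 + 2*cos(r) + 2)*sin(r)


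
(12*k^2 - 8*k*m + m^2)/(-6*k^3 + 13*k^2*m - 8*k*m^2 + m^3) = (-2*k + m)/(k^2 - 2*k*m + m^2)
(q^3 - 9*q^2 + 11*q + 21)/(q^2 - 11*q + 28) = (q^2 - 2*q - 3)/(q - 4)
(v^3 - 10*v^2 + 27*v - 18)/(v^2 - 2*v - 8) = (-v^3 + 10*v^2 - 27*v + 18)/(-v^2 + 2*v + 8)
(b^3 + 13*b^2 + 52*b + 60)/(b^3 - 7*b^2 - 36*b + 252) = (b^2 + 7*b + 10)/(b^2 - 13*b + 42)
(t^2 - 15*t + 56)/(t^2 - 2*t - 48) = (t - 7)/(t + 6)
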